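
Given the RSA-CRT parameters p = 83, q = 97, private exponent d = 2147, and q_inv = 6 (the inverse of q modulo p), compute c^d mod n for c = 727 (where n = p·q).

d_p = d mod (p−1) = 2147 mod 82 = 15; d_q = d mod (q−1) = 35.
m₁ = c^(d_p) mod p: c ≡ 63 (mod 83), and 63^15 mod 83 = 61.
m₂ = c^(d_q) mod q: c ≡ 48 (mod 97), and 48^35 mod 97 = 53.
h = q_inv·(m₁ − m₂) mod p = 6·(61 − 53) mod 83 = 48.
m = m₂ + h·q = 53 + 48·97 = 4709.

4709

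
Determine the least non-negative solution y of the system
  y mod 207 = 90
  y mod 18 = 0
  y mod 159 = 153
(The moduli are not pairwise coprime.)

gcd(207, 18) = 9 and 9 | (0 − 90), so the pair is consistent; merging gives y ≡ 90 (mod 414), where 414 = lcm(207, 18).
gcd(414, 159) = 3 and 3 | (153 − 90), so the pair is consistent; merging gives y ≡ 21618 (mod 21942), where 21942 = lcm(414, 159).
The solution is unique modulo lcm(207, 18, 159) = 21942.

21618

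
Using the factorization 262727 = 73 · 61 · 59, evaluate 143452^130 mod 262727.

238999

Mod 73: 143452 ≡ 7; by Fermat, exponent reduces to 130 mod 72 = 58; 7^58 ≡ 70 (mod 73).
Mod 61: 143452 ≡ 41; by Fermat, exponent reduces to 130 mod 60 = 10; 41^10 ≡ 1 (mod 61).
Mod 59: 143452 ≡ 23; by Fermat, exponent reduces to 130 mod 58 = 14; 23^14 ≡ 49 (mod 59).
Combine by CRT: x ≡ 70 (mod 73), x ≡ 1 (mod 61), x ≡ 49 (mod 59) ⇒ x ≡ 238999 (mod 262727).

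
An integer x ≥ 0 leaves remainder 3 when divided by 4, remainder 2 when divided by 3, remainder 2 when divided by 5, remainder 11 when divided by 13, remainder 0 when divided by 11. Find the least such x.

1727

From x ≡ 3 (mod 4) write x = 3 + 4t. Substituting into x ≡ 2 (mod 3) gives 4t ≡ 2 (mod 3), and since 1⁻¹ ≡ 1 (mod 3), t ≡ 2. Hence x ≡ 3 + 4·2 = 11 (mod 12).
From x ≡ 11 (mod 12) write x = 11 + 12t. Substituting into x ≡ 2 (mod 5) gives 12t ≡ 1 (mod 5), and since 2⁻¹ ≡ 3 (mod 5), t ≡ 3. Hence x ≡ 11 + 12·3 = 47 (mod 60).
From x ≡ 47 (mod 60) write x = 47 + 60t. Substituting into x ≡ 11 (mod 13) gives 60t ≡ 3 (mod 13), and since 8⁻¹ ≡ 5 (mod 13), t ≡ 2. Hence x ≡ 47 + 60·2 = 167 (mod 780).
From x ≡ 167 (mod 780) write x = 167 + 780t. Substituting into x ≡ 0 (mod 11) gives 780t ≡ 9 (mod 11), and since 10⁻¹ ≡ 10 (mod 11), t ≡ 2. Hence x ≡ 167 + 780·2 = 1727 (mod 8580).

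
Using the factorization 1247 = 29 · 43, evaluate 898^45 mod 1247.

Mod 29: 898 ≡ 28; by Fermat, exponent reduces to 45 mod 28 = 17; 28^17 ≡ 28 (mod 29).
Mod 43: 898 ≡ 38; by Fermat, exponent reduces to 45 mod 42 = 3; 38^3 ≡ 4 (mod 43).
Combine by CRT: x ≡ 28 (mod 29), x ≡ 4 (mod 43) ⇒ x ≡ 434 (mod 1247).

434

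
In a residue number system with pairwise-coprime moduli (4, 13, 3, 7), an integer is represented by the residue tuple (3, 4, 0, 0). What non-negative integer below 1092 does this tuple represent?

The moduli are pairwise coprime; N = 4·13·3·7 = 1092.
N/4 = 273; 273 ≡ 1 (mod 4), inverse 1.
N/13 = 84; 84 ≡ 6 (mod 13); 6·11 ≡ 1, so inverse 11.
N/3 = 364; 364 ≡ 1 (mod 3), inverse 1.
N/7 = 156; 156 ≡ 2 (mod 7); 2·4 ≡ 1, so inverse 4.
x ≡ 3·273·1 + 4·84·11 + 0·364·1 + 0·156·4 = 4515.
4515 mod 1092 = 147.

147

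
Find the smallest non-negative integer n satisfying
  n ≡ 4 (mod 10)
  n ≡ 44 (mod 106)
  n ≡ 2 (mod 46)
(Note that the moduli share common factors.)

gcd(10, 106) = 2 and 2 | (44 − 4), so the pair is consistent; merging gives n ≡ 44 (mod 530), where 530 = lcm(10, 106).
gcd(530, 46) = 2 and 2 | (2 − 44), so the pair is consistent; merging gives n ≡ 2164 (mod 12190), where 12190 = lcm(530, 46).
The solution is unique modulo lcm(10, 106, 46) = 12190.

2164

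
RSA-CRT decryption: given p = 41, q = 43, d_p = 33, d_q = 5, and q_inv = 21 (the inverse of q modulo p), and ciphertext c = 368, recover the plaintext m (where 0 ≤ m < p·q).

1475

m₁ = c^(d_p) mod p: c ≡ 40 (mod 41), and 40^33 mod 41 = 40.
m₂ = c^(d_q) mod q: c ≡ 24 (mod 43), and 24^5 mod 43 = 13.
h = q_inv·(m₁ − m₂) mod p = 21·(40 − 13) mod 41 = 34.
m = m₂ + h·q = 13 + 34·43 = 1475.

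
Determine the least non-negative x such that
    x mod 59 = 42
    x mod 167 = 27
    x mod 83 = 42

The moduli are pairwise coprime; N = 59·167·83 = 817799.
N/59 = 13861; 13861 ≡ 55 (mod 59); 55·44 ≡ 1, so inverse 44.
N/167 = 4897; 4897 ≡ 54 (mod 167); 54·133 ≡ 1, so inverse 133.
N/83 = 9853; 9853 ≡ 59 (mod 83); 59·38 ≡ 1, so inverse 38.
x ≡ 42·13861·44 + 27·4897·133 + 42·9853·38 = 58925643.
58925643 mod 817799 = 44115.

44115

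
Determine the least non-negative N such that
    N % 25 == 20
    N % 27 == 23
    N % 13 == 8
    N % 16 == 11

The moduli are pairwise coprime; M = 25·27·13·16 = 140400.
M/25 = 5616; 5616 ≡ 16 (mod 25); 16·11 ≡ 1, so inverse 11.
M/27 = 5200; 5200 ≡ 16 (mod 27); 16·22 ≡ 1, so inverse 22.
M/13 = 10800; 10800 ≡ 10 (mod 13); 10·4 ≡ 1, so inverse 4.
M/16 = 8775; 8775 ≡ 7 (mod 16); 7·7 ≡ 1, so inverse 7.
N ≡ 20·5616·11 + 23·5200·22 + 8·10800·4 + 11·8775·7 = 4887995.
4887995 mod 140400 = 114395.

114395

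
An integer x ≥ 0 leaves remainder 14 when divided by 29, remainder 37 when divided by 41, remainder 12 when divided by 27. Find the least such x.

10164

The moduli are pairwise coprime; N = 29·41·27 = 32103.
N/29 = 1107; 1107 ≡ 5 (mod 29); 5·6 ≡ 1, so inverse 6.
N/41 = 783; 783 ≡ 4 (mod 41); 4·31 ≡ 1, so inverse 31.
N/27 = 1189; 1189 ≡ 1 (mod 27), inverse 1.
x ≡ 14·1107·6 + 37·783·31 + 12·1189·1 = 1005357.
1005357 mod 32103 = 10164.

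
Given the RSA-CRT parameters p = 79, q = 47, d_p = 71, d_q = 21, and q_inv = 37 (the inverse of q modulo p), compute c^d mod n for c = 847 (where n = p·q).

659

m₁ = c^(d_p) mod p: c ≡ 57 (mod 79), and 57^71 mod 79 = 27.
m₂ = c^(d_q) mod q: c ≡ 1 (mod 47), and 1^21 mod 47 = 1.
h = q_inv·(m₁ − m₂) mod p = 37·(27 − 1) mod 79 = 14.
m = m₂ + h·q = 1 + 14·47 = 659.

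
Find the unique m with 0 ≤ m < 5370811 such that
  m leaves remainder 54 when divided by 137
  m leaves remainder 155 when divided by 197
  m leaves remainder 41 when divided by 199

The moduli are pairwise coprime; N = 137·197·199 = 5370811.
N/137 = 39203; 39203 ≡ 21 (mod 137); 21·124 ≡ 1, so inverse 124.
N/197 = 27263; 27263 ≡ 77 (mod 197); 77·87 ≡ 1, so inverse 87.
N/199 = 26989; 26989 ≡ 124 (mod 199); 124·130 ≡ 1, so inverse 130.
m ≡ 54·39203·124 + 155·27263·87 + 41·26989·130 = 773996213.
773996213 mod 5370811 = 599429.

599429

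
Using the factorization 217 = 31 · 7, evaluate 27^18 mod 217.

Mod 31: 27 ≡ 27; 27^18 ≡ 2 (mod 31).
Mod 7: 27 ≡ 6; since 6 | 18, by Fermat 6^18 ≡ 1 (mod 7).
Combine by CRT: x ≡ 2 (mod 31), x ≡ 1 (mod 7) ⇒ x ≡ 64 (mod 217).

64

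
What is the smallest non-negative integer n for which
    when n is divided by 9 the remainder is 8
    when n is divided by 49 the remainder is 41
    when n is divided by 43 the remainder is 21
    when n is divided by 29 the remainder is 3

The moduli are pairwise coprime; M = 9·49·43·29 = 549927.
M/9 = 61103; 61103 ≡ 2 (mod 9); 2·5 ≡ 1, so inverse 5.
M/49 = 11223; 11223 ≡ 2 (mod 49); 2·25 ≡ 1, so inverse 25.
M/43 = 12789; 12789 ≡ 18 (mod 43); 18·12 ≡ 1, so inverse 12.
M/29 = 18963; 18963 ≡ 26 (mod 29); 26·19 ≡ 1, so inverse 19.
n ≡ 8·61103·5 + 41·11223·25 + 21·12789·12 + 3·18963·19 = 18251414.
18251414 mod 549927 = 103823.

103823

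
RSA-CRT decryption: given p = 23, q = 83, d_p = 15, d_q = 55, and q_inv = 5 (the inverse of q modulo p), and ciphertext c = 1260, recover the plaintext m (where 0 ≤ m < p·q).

901

m₁ = c^(d_p) mod p: c ≡ 18 (mod 23), and 18^15 mod 23 = 4.
m₂ = c^(d_q) mod q: c ≡ 15 (mod 83), and 15^55 mod 83 = 71.
h = q_inv·(m₁ − m₂) mod p = 5·(4 − 71) mod 23 = 10.
m = m₂ + h·q = 71 + 10·83 = 901.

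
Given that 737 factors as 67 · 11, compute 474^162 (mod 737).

Mod 67: 474 ≡ 5; by Fermat, exponent reduces to 162 mod 66 = 30; 5^30 ≡ 15 (mod 67).
Mod 11: 474 ≡ 1; by Fermat, exponent reduces to 162 mod 10 = 2; 1^2 ≡ 1 (mod 11).
Combine by CRT: x ≡ 15 (mod 67), x ≡ 1 (mod 11) ⇒ x ≡ 551 (mod 737).

551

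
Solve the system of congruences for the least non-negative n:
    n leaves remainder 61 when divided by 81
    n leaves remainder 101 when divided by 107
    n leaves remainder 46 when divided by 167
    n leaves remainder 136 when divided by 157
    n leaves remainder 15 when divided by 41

8864094850

From n ≡ 61 (mod 81) write n = 61 + 81t. Substituting into n ≡ 101 (mod 107) gives 81t ≡ 40 (mod 107), and since 81⁻¹ ≡ 37 (mod 107), t ≡ 89. Hence n ≡ 61 + 81·89 = 7270 (mod 8667).
From n ≡ 7270 (mod 8667) write n = 7270 + 8667t. Substituting into n ≡ 46 (mod 167) gives 8667t ≡ 124 (mod 167), and since 150⁻¹ ≡ 108 (mod 167), t ≡ 32. Hence n ≡ 7270 + 8667·32 = 284614 (mod 1447389).
From n ≡ 284614 (mod 1447389) write n = 284614 + 1447389t. Substituting into n ≡ 136 (mod 157) gives 1447389t ≡ 6 (mod 157), and since 6⁻¹ ≡ 131 (mod 157), t ≡ 1. Hence n ≡ 284614 + 1447389·1 = 1732003 (mod 227240073).
From n ≡ 1732003 (mod 227240073) write n = 1732003 + 227240073t. Substituting into n ≡ 15 (mod 41) gives 227240073t ≡ 16 (mod 41), and since 33⁻¹ ≡ 5 (mod 41), t ≡ 39. Hence n ≡ 1732003 + 227240073·39 = 8864094850 (mod 9316842993).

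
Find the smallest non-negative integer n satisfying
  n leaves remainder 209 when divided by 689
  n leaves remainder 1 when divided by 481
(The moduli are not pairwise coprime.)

25013

gcd(689, 481) = 13 and 13 | (1 − 209), so the pair is consistent; merging gives n ≡ 25013 (mod 25493), where 25493 = lcm(689, 481).
The solution is unique modulo lcm(689, 481) = 25493.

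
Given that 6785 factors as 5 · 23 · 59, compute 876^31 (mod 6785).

Mod 5: 876 ≡ 1; by Fermat, exponent reduces to 31 mod 4 = 3; 1^3 ≡ 1 (mod 5).
Mod 23: 876 ≡ 2; by Fermat, exponent reduces to 31 mod 22 = 9; 2^9 ≡ 6 (mod 23).
Mod 59: 876 ≡ 50; 50^31 ≡ 37 (mod 59).
Combine by CRT: x ≡ 1 (mod 5), x ≡ 6 (mod 23), x ≡ 37 (mod 59) ⇒ x ≡ 3341 (mod 6785).

3341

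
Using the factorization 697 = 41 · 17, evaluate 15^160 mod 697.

Mod 41: 15 ≡ 15; since 40 | 160, by Fermat 15^160 ≡ 1 (mod 41).
Mod 17: 15 ≡ 15; since 16 | 160, by Fermat 15^160 ≡ 1 (mod 17).
Combine by CRT: x ≡ 1 (mod 41), x ≡ 1 (mod 17) ⇒ x ≡ 1 (mod 697).

1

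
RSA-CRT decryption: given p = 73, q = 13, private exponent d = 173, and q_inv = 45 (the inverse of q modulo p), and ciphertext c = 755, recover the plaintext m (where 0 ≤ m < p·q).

937

d_p = d mod (p−1) = 173 mod 72 = 29; d_q = d mod (q−1) = 5.
m₁ = c^(d_p) mod p: c ≡ 25 (mod 73), and 25^29 mod 73 = 61.
m₂ = c^(d_q) mod q: c ≡ 1 (mod 13), and 1^5 mod 13 = 1.
h = q_inv·(m₁ − m₂) mod p = 45·(61 − 1) mod 73 = 72.
m = m₂ + h·q = 1 + 72·13 = 937.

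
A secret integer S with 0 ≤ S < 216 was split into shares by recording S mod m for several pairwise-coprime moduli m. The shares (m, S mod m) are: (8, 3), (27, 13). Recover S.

67

From S ≡ 3 (mod 8) write S = 3 + 8t. Substituting into S ≡ 13 (mod 27) gives 8t ≡ 10 (mod 27), and since 8⁻¹ ≡ 17 (mod 27), t ≡ 8. Hence S ≡ 3 + 8·8 = 67 (mod 216).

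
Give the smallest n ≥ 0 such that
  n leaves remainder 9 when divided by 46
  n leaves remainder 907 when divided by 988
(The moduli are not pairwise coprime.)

1895

gcd(46, 988) = 2 and 2 | (907 − 9), so the pair is consistent; merging gives n ≡ 1895 (mod 22724), where 22724 = lcm(46, 988).
The solution is unique modulo lcm(46, 988) = 22724.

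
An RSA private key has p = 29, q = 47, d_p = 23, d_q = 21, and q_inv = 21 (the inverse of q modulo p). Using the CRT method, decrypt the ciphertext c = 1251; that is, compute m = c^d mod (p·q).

m₁ = c^(d_p) mod p: c ≡ 4 (mod 29), and 4^23 mod 29 = 13.
m₂ = c^(d_q) mod q: c ≡ 29 (mod 47), and 29^21 mod 47 = 19.
h = q_inv·(m₁ − m₂) mod p = 21·(13 − 19) mod 29 = 19.
m = m₂ + h·q = 19 + 19·47 = 912.

912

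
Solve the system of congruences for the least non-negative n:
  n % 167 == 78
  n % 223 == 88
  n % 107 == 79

The moduli are pairwise coprime; M = 167·223·107 = 3984787.
M/167 = 23861; 23861 ≡ 147 (mod 167); 147·25 ≡ 1, so inverse 25.
M/223 = 17869; 17869 ≡ 29 (mod 223); 29·100 ≡ 1, so inverse 100.
M/107 = 37241; 37241 ≡ 5 (mod 107); 5·43 ≡ 1, so inverse 43.
n ≡ 78·23861·25 + 88·17869·100 + 79·37241·43 = 330283827.
330283827 mod 3984787 = 3531293.

3531293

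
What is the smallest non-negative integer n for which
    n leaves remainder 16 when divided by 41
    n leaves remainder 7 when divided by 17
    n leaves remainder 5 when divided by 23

From n ≡ 16 (mod 41) write n = 16 + 41t. Substituting into n ≡ 7 (mod 17) gives 41t ≡ 8 (mod 17), and since 7⁻¹ ≡ 5 (mod 17), t ≡ 6. Hence n ≡ 16 + 41·6 = 262 (mod 697).
From n ≡ 262 (mod 697) write n = 262 + 697t. Substituting into n ≡ 5 (mod 23) gives 697t ≡ 19 (mod 23), and since 7⁻¹ ≡ 10 (mod 23), t ≡ 6. Hence n ≡ 262 + 697·6 = 4444 (mod 16031).

4444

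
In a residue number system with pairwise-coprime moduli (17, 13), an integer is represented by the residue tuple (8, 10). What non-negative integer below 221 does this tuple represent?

From x ≡ 8 (mod 17) write x = 8 + 17t. Substituting into x ≡ 10 (mod 13) gives 17t ≡ 2 (mod 13), and since 4⁻¹ ≡ 10 (mod 13), t ≡ 7. Hence x ≡ 8 + 17·7 = 127 (mod 221).

127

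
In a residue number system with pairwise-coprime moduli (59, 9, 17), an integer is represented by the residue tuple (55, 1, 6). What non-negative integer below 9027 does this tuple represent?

The moduli are pairwise coprime; N = 59·9·17 = 9027.
N/59 = 153; 153 ≡ 35 (mod 59); 35·27 ≡ 1, so inverse 27.
N/9 = 1003; 1003 ≡ 4 (mod 9); 4·7 ≡ 1, so inverse 7.
N/17 = 531; 531 ≡ 4 (mod 17); 4·13 ≡ 1, so inverse 13.
x ≡ 55·153·27 + 1·1003·7 + 6·531·13 = 275644.
275644 mod 9027 = 4834.

4834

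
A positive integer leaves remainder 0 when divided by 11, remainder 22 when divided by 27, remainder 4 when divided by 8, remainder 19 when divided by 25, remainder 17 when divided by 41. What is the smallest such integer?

From x ≡ 0 (mod 11) write x = 0 + 11t. Substituting into x ≡ 22 (mod 27) gives 11t ≡ 22 (mod 27), and since 11⁻¹ ≡ 5 (mod 27), t ≡ 2. Hence x ≡ 0 + 11·2 = 22 (mod 297).
From x ≡ 22 (mod 297) write x = 22 + 297t. Substituting into x ≡ 4 (mod 8) gives 297t ≡ 6 (mod 8), and since 1⁻¹ ≡ 1 (mod 8), t ≡ 6. Hence x ≡ 22 + 297·6 = 1804 (mod 2376).
From x ≡ 1804 (mod 2376) write x = 1804 + 2376t. Substituting into x ≡ 19 (mod 25) gives 2376t ≡ 15 (mod 25), and since 1⁻¹ ≡ 1 (mod 25), t ≡ 15. Hence x ≡ 1804 + 2376·15 = 37444 (mod 59400).
From x ≡ 37444 (mod 59400) write x = 37444 + 59400t. Substituting into x ≡ 17 (mod 41) gives 59400t ≡ 6 (mod 41), and since 32⁻¹ ≡ 9 (mod 41), t ≡ 13. Hence x ≡ 37444 + 59400·13 = 809644 (mod 2435400).

809644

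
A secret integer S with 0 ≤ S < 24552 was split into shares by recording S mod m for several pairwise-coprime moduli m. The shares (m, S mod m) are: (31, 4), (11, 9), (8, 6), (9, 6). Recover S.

438

The moduli are pairwise coprime; N = 31·11·8·9 = 24552.
N/31 = 792; 792 ≡ 17 (mod 31); 17·11 ≡ 1, so inverse 11.
N/11 = 2232; 2232 ≡ 10 (mod 11); 10·10 ≡ 1, so inverse 10.
N/8 = 3069; 3069 ≡ 5 (mod 8); 5·5 ≡ 1, so inverse 5.
N/9 = 2728; 2728 ≡ 1 (mod 9), inverse 1.
S ≡ 4·792·11 + 9·2232·10 + 6·3069·5 + 6·2728·1 = 344166.
344166 mod 24552 = 438.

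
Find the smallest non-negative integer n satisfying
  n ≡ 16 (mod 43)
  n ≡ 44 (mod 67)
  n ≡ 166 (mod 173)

The moduli are pairwise coprime; M = 43·67·173 = 498413.
M/43 = 11591; 11591 ≡ 24 (mod 43); 24·9 ≡ 1, so inverse 9.
M/67 = 7439; 7439 ≡ 2 (mod 67); 2·34 ≡ 1, so inverse 34.
M/173 = 2881; 2881 ≡ 113 (mod 173); 113·49 ≡ 1, so inverse 49.
n ≡ 16·11591·9 + 44·7439·34 + 166·2881·49 = 36231902.
36231902 mod 498413 = 346166.

346166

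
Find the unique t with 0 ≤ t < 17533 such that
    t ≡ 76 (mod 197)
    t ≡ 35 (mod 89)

Combine the congruences pairwise.
From t ≡ 76 (mod 197) write t = 76 + 197s. Substituting into t ≡ 35 (mod 89) gives 197s ≡ 48 (mod 89), and since 19⁻¹ ≡ 75 (mod 89), s ≡ 40. Hence t ≡ 76 + 197·40 = 7956 (mod 17533).

7956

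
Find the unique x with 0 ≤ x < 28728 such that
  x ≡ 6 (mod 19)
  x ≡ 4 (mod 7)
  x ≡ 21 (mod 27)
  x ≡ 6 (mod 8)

The moduli are pairwise coprime; N = 19·7·27·8 = 28728.
N/19 = 1512; 1512 ≡ 11 (mod 19); 11·7 ≡ 1, so inverse 7.
N/7 = 4104; 4104 ≡ 2 (mod 7); 2·4 ≡ 1, so inverse 4.
N/27 = 1064; 1064 ≡ 11 (mod 27); 11·5 ≡ 1, so inverse 5.
N/8 = 3591; 3591 ≡ 7 (mod 8); 7·7 ≡ 1, so inverse 7.
x ≡ 6·1512·7 + 4·4104·4 + 21·1064·5 + 6·3591·7 = 391710.
391710 mod 28728 = 18246.

18246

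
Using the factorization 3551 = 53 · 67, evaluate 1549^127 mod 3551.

1903

Mod 53: 1549 ≡ 12; by Fermat, exponent reduces to 127 mod 52 = 23; 12^23 ≡ 48 (mod 53).
Mod 67: 1549 ≡ 8; by Fermat, exponent reduces to 127 mod 66 = 61; 8^61 ≡ 27 (mod 67).
Combine by CRT: x ≡ 48 (mod 53), x ≡ 27 (mod 67) ⇒ x ≡ 1903 (mod 3551).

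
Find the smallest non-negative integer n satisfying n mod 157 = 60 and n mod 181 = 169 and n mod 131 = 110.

The moduli are pairwise coprime; M = 157·181·131 = 3722627.
M/157 = 23711; 23711 ≡ 4 (mod 157); 4·118 ≡ 1, so inverse 118.
M/181 = 20567; 20567 ≡ 114 (mod 181); 114·27 ≡ 1, so inverse 27.
M/131 = 28417; 28417 ≡ 121 (mod 131); 121·13 ≡ 1, so inverse 13.
n ≡ 60·23711·118 + 169·20567·27 + 110·28417·13 = 302357411.
302357411 mod 3722627 = 824624.

824624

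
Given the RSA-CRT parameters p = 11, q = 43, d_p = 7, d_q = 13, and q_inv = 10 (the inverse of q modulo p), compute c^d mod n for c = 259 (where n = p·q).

m₁ = c^(d_p) mod p: c ≡ 6 (mod 11), and 6^7 mod 11 = 8.
m₂ = c^(d_q) mod q: c ≡ 1 (mod 43), and 1^13 mod 43 = 1.
h = q_inv·(m₁ − m₂) mod p = 10·(8 − 1) mod 11 = 4.
m = m₂ + h·q = 1 + 4·43 = 173.

173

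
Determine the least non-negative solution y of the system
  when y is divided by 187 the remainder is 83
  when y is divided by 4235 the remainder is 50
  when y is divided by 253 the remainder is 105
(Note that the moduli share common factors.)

gcd(187, 4235) = 11 and 11 | (50 − 83), so the pair is consistent; merging gives y ≡ 33930 (mod 71995), where 71995 = lcm(187, 4235).
gcd(71995, 253) = 11 and 11 | (105 − 33930), so the pair is consistent; merging gives y ≡ 1473830 (mod 1655885), where 1655885 = lcm(71995, 253).
The solution is unique modulo lcm(187, 4235, 253) = 1655885.

1473830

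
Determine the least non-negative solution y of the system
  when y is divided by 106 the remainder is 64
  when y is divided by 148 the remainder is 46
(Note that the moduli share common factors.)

1230

gcd(106, 148) = 2 and 2 | (46 − 64), so the pair is consistent; merging gives y ≡ 1230 (mod 7844), where 7844 = lcm(106, 148).
The solution is unique modulo lcm(106, 148) = 7844.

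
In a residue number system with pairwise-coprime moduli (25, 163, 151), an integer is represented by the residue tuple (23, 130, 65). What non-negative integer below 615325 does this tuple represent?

95648

The moduli are pairwise coprime; N = 25·163·151 = 615325.
N/25 = 24613; 24613 ≡ 13 (mod 25); 13·2 ≡ 1, so inverse 2.
N/163 = 3775; 3775 ≡ 26 (mod 163); 26·69 ≡ 1, so inverse 69.
N/151 = 4075; 4075 ≡ 149 (mod 151); 149·75 ≡ 1, so inverse 75.
x ≡ 23·24613·2 + 130·3775·69 + 65·4075·75 = 54859573.
54859573 mod 615325 = 95648.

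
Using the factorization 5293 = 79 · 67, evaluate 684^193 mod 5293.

3024

Mod 79: 684 ≡ 52; by Fermat, exponent reduces to 193 mod 78 = 37; 52^37 ≡ 22 (mod 79).
Mod 67: 684 ≡ 14; by Fermat, exponent reduces to 193 mod 66 = 61; 14^61 ≡ 9 (mod 67).
Combine by CRT: x ≡ 22 (mod 79), x ≡ 9 (mod 67) ⇒ x ≡ 3024 (mod 5293).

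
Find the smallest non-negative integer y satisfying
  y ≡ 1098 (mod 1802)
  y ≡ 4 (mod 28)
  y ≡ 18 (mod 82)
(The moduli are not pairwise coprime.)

752532

Combine the congruences pairwise.
gcd(1802, 28) = 2 and 2 | (4 − 1098), so the pair is consistent; merging gives y ≡ 20920 (mod 25228), where 25228 = lcm(1802, 28).
gcd(25228, 82) = 2 and 2 | (18 − 20920), so the pair is consistent; merging gives y ≡ 752532 (mod 1034348), where 1034348 = lcm(25228, 82).
The solution is unique modulo lcm(1802, 28, 82) = 1034348.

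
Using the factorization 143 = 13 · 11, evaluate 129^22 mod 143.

Mod 13: 129 ≡ 12; by Fermat, exponent reduces to 22 mod 12 = 10; 12^10 ≡ 1 (mod 13).
Mod 11: 129 ≡ 8; by Fermat, exponent reduces to 22 mod 10 = 2; 8^2 ≡ 9 (mod 11).
Combine by CRT: x ≡ 1 (mod 13), x ≡ 9 (mod 11) ⇒ x ≡ 53 (mod 143).

53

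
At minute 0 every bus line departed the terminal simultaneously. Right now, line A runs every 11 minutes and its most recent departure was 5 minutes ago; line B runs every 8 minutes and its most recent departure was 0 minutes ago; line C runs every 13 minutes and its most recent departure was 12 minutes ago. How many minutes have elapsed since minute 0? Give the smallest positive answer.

896

From t ≡ 5 (mod 11) write t = 5 + 11s. Substituting into t ≡ 0 (mod 8) gives 11s ≡ 3 (mod 8), and since 3⁻¹ ≡ 3 (mod 8), s ≡ 1. Hence t ≡ 5 + 11·1 = 16 (mod 88).
From t ≡ 16 (mod 88) write t = 16 + 88s. Substituting into t ≡ 12 (mod 13) gives 88s ≡ 9 (mod 13), and since 10⁻¹ ≡ 4 (mod 13), s ≡ 10. Hence t ≡ 16 + 88·10 = 896 (mod 1144).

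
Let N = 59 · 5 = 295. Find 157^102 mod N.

134

Mod 59: 157 ≡ 39; by Fermat, exponent reduces to 102 mod 58 = 44; 39^44 ≡ 16 (mod 59).
Mod 5: 157 ≡ 2; by Fermat, exponent reduces to 102 mod 4 = 2; 2^2 ≡ 4 (mod 5).
Combine by CRT: x ≡ 16 (mod 59), x ≡ 4 (mod 5) ⇒ x ≡ 134 (mod 295).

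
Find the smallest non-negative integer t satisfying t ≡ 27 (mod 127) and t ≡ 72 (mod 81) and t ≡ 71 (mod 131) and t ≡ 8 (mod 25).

12792483

From t ≡ 27 (mod 127) write t = 27 + 127s. Substituting into t ≡ 72 (mod 81) gives 127s ≡ 45 (mod 81), and since 46⁻¹ ≡ 37 (mod 81), s ≡ 45. Hence t ≡ 27 + 127·45 = 5742 (mod 10287).
From t ≡ 5742 (mod 10287) write t = 5742 + 10287s. Substituting into t ≡ 71 (mod 131) gives 10287s ≡ 93 (mod 131), and since 69⁻¹ ≡ 19 (mod 131), s ≡ 64. Hence t ≡ 5742 + 10287·64 = 664110 (mod 1347597).
From t ≡ 664110 (mod 1347597) write t = 664110 + 1347597s. Substituting into t ≡ 8 (mod 25) gives 1347597s ≡ 23 (mod 25), and since 22⁻¹ ≡ 8 (mod 25), s ≡ 9. Hence t ≡ 664110 + 1347597·9 = 12792483 (mod 33689925).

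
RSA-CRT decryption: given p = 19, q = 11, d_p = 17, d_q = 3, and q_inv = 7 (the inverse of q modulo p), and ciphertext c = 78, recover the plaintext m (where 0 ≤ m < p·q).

67

m₁ = c^(d_p) mod p: c ≡ 2 (mod 19), and 2^17 mod 19 = 10.
m₂ = c^(d_q) mod q: c ≡ 1 (mod 11), and 1^3 mod 11 = 1.
h = q_inv·(m₁ − m₂) mod p = 7·(10 − 1) mod 19 = 6.
m = m₂ + h·q = 1 + 6·11 = 67.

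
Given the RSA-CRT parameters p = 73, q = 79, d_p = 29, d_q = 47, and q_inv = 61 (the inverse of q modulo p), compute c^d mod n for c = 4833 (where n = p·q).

m₁ = c^(d_p) mod p: c ≡ 15 (mod 73), and 15^29 mod 73 = 13.
m₂ = c^(d_q) mod q: c ≡ 14 (mod 79), and 14^47 mod 79 = 69.
h = q_inv·(m₁ − m₂) mod p = 61·(13 − 69) mod 73 = 15.
m = m₂ + h·q = 69 + 15·79 = 1254.

1254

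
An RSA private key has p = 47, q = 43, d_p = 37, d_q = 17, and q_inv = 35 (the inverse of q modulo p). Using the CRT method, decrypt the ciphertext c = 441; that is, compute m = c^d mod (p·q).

m₁ = c^(d_p) mod p: c ≡ 18 (mod 47), and 18^37 mod 47 = 36.
m₂ = c^(d_q) mod q: c ≡ 11 (mod 43), and 11^17 mod 43 = 41.
h = q_inv·(m₁ − m₂) mod p = 35·(36 − 41) mod 47 = 13.
m = m₂ + h·q = 41 + 13·43 = 600.

600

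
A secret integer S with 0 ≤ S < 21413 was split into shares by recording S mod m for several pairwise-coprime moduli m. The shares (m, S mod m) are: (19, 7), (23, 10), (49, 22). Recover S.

From S ≡ 7 (mod 19) write S = 7 + 19t. Substituting into S ≡ 10 (mod 23) gives 19t ≡ 3 (mod 23), and since 19⁻¹ ≡ 17 (mod 23), t ≡ 5. Hence S ≡ 7 + 19·5 = 102 (mod 437).
From S ≡ 102 (mod 437) write S = 102 + 437t. Substituting into S ≡ 22 (mod 49) gives 437t ≡ 18 (mod 49), and since 45⁻¹ ≡ 12 (mod 49), t ≡ 20. Hence S ≡ 102 + 437·20 = 8842 (mod 21413).

8842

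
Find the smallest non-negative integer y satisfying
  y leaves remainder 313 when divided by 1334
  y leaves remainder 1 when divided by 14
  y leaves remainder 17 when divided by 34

64345

gcd(1334, 14) = 2 and 2 | (1 − 313), so the pair is consistent; merging gives y ≡ 8317 (mod 9338), where 9338 = lcm(1334, 14).
gcd(9338, 34) = 2 and 2 | (17 − 8317), so the pair is consistent; merging gives y ≡ 64345 (mod 158746), where 158746 = lcm(9338, 34).
The solution is unique modulo lcm(1334, 14, 34) = 158746.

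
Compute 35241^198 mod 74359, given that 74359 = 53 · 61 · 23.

8787

Mod 53: 35241 ≡ 49; by Fermat, exponent reduces to 198 mod 52 = 42; 49^42 ≡ 42 (mod 53).
Mod 61: 35241 ≡ 44; by Fermat, exponent reduces to 198 mod 60 = 18; 44^18 ≡ 3 (mod 61).
Mod 23: 35241 ≡ 5; since 22 | 198, by Fermat 5^198 ≡ 1 (mod 23).
Combine by CRT: x ≡ 42 (mod 53), x ≡ 3 (mod 61), x ≡ 1 (mod 23) ⇒ x ≡ 8787 (mod 74359).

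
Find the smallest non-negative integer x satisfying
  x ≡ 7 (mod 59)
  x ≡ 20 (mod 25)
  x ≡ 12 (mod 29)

Combine the congruences pairwise.
From x ≡ 7 (mod 59) write x = 7 + 59t. Substituting into x ≡ 20 (mod 25) gives 59t ≡ 13 (mod 25), and since 9⁻¹ ≡ 14 (mod 25), t ≡ 7. Hence x ≡ 7 + 59·7 = 420 (mod 1475).
From x ≡ 420 (mod 1475) write x = 420 + 1475t. Substituting into x ≡ 12 (mod 29) gives 1475t ≡ 27 (mod 29), and since 25⁻¹ ≡ 7 (mod 29), t ≡ 15. Hence x ≡ 420 + 1475·15 = 22545 (mod 42775).

22545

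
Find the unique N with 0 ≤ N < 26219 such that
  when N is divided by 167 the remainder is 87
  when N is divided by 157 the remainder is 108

18791

From N ≡ 87 (mod 167) write N = 87 + 167t. Substituting into N ≡ 108 (mod 157) gives 167t ≡ 21 (mod 157), and since 10⁻¹ ≡ 110 (mod 157), t ≡ 112. Hence N ≡ 87 + 167·112 = 18791 (mod 26219).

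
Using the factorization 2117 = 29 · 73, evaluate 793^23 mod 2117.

562

Mod 29: 793 ≡ 10; 10^23 ≡ 11 (mod 29).
Mod 73: 793 ≡ 63; 63^23 ≡ 51 (mod 73).
Combine by CRT: x ≡ 11 (mod 29), x ≡ 51 (mod 73) ⇒ x ≡ 562 (mod 2117).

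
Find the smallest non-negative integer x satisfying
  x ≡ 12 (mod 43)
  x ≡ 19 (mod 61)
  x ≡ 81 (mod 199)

343754

Combine the congruences pairwise.
From x ≡ 12 (mod 43) write x = 12 + 43t. Substituting into x ≡ 19 (mod 61) gives 43t ≡ 7 (mod 61), and since 43⁻¹ ≡ 44 (mod 61), t ≡ 3. Hence x ≡ 12 + 43·3 = 141 (mod 2623).
From x ≡ 141 (mod 2623) write x = 141 + 2623t. Substituting into x ≡ 81 (mod 199) gives 2623t ≡ 139 (mod 199), and since 36⁻¹ ≡ 94 (mod 199), t ≡ 131. Hence x ≡ 141 + 2623·131 = 343754 (mod 521977).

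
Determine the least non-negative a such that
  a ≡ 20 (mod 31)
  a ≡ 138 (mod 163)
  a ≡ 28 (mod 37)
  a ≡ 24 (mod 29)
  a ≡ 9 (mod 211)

51777088

The moduli are pairwise coprime; N = 31·163·37·29·211 = 1144014359.
N/31 = 36903689; 36903689 ≡ 18 (mod 31); 18·19 ≡ 1, so inverse 19.
N/163 = 7018493; 7018493 ≡ 39 (mod 163); 39·46 ≡ 1, so inverse 46.
N/37 = 30919307; 30919307 ≡ 35 (mod 37); 35·18 ≡ 1, so inverse 18.
N/29 = 39448771; 39448771 ≡ 13 (mod 29); 13·9 ≡ 1, so inverse 9.
N/211 = 5421869; 5421869 ≡ 13 (mod 211); 13·65 ≡ 1, so inverse 65.
a ≡ 20·36903689·19 + 138·7018493·46 + 28·30919307·18 + 24·39448771·9 + 9·5421869·65 = 85852854013.
85852854013 mod 1144014359 = 51777088.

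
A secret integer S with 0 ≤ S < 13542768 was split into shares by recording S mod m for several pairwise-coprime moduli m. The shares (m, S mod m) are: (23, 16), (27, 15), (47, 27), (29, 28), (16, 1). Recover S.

From S ≡ 16 (mod 23) write S = 16 + 23t. Substituting into S ≡ 15 (mod 27) gives 23t ≡ 26 (mod 27), and since 23⁻¹ ≡ 20 (mod 27), t ≡ 7. Hence S ≡ 16 + 23·7 = 177 (mod 621).
From S ≡ 177 (mod 621) write S = 177 + 621t. Substituting into S ≡ 27 (mod 47) gives 621t ≡ 38 (mod 47), and since 10⁻¹ ≡ 33 (mod 47), t ≡ 32. Hence S ≡ 177 + 621·32 = 20049 (mod 29187).
From S ≡ 20049 (mod 29187) write S = 20049 + 29187t. Substituting into S ≡ 28 (mod 29) gives 29187t ≡ 18 (mod 29), and since 13⁻¹ ≡ 9 (mod 29), t ≡ 17. Hence S ≡ 20049 + 29187·17 = 516228 (mod 846423).
From S ≡ 516228 (mod 846423) write S = 516228 + 846423t. Substituting into S ≡ 1 (mod 16) gives 846423t ≡ 13 (mod 16), and since 7⁻¹ ≡ 7 (mod 16), t ≡ 11. Hence S ≡ 516228 + 846423·11 = 9826881 (mod 13542768).

9826881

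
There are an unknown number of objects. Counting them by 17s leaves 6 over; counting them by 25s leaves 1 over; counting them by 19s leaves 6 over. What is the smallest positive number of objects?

The moduli are pairwise coprime; M = 17·25·19 = 8075.
M/17 = 475; 475 ≡ 16 (mod 17); 16·16 ≡ 1, so inverse 16.
M/25 = 323; 323 ≡ 23 (mod 25); 23·12 ≡ 1, so inverse 12.
M/19 = 425; 425 ≡ 7 (mod 19); 7·11 ≡ 1, so inverse 11.
N ≡ 6·475·16 + 1·323·12 + 6·425·11 = 77526.
77526 mod 8075 = 4851.

4851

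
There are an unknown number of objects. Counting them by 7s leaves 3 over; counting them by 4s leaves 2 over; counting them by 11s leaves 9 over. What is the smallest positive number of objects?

262

The moduli are pairwise coprime; M = 7·4·11 = 308.
M/7 = 44; 44 ≡ 2 (mod 7); 2·4 ≡ 1, so inverse 4.
M/4 = 77; 77 ≡ 1 (mod 4), inverse 1.
M/11 = 28; 28 ≡ 6 (mod 11); 6·2 ≡ 1, so inverse 2.
N ≡ 3·44·4 + 2·77·1 + 9·28·2 = 1186.
1186 mod 308 = 262.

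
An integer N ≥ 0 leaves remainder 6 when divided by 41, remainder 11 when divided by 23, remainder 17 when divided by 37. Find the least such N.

6566

The moduli are pairwise coprime; M = 41·23·37 = 34891.
M/41 = 851; 851 ≡ 31 (mod 41); 31·4 ≡ 1, so inverse 4.
M/23 = 1517; 1517 ≡ 22 (mod 23); 22·22 ≡ 1, so inverse 22.
M/37 = 943; 943 ≡ 18 (mod 37); 18·35 ≡ 1, so inverse 35.
N ≡ 6·851·4 + 11·1517·22 + 17·943·35 = 948623.
948623 mod 34891 = 6566.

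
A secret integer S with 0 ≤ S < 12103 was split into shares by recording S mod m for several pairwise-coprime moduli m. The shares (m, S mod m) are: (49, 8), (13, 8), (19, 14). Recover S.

7652

The moduli are pairwise coprime; N = 49·13·19 = 12103.
N/49 = 247; 247 ≡ 2 (mod 49); 2·25 ≡ 1, so inverse 25.
N/13 = 931; 931 ≡ 8 (mod 13); 8·5 ≡ 1, so inverse 5.
N/19 = 637; 637 ≡ 10 (mod 19); 10·2 ≡ 1, so inverse 2.
S ≡ 8·247·25 + 8·931·5 + 14·637·2 = 104476.
104476 mod 12103 = 7652.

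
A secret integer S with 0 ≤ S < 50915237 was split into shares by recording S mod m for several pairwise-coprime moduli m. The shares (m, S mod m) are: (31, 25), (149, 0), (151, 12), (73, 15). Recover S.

The moduli are pairwise coprime; N = 31·149·151·73 = 50915237.
N/31 = 1642427; 1642427 ≡ 16 (mod 31); 16·2 ≡ 1, so inverse 2.
N/149 = 341713; 341713 ≡ 56 (mod 149); 56·8 ≡ 1, so inverse 8.
N/151 = 337187; 337187 ≡ 4 (mod 151); 4·38 ≡ 1, so inverse 38.
N/73 = 697469; 697469 ≡ 27 (mod 73); 27·46 ≡ 1, so inverse 46.
S ≡ 25·1642427·2 + 0·341713·8 + 12·337187·38 + 15·697469·46 = 717132232.
717132232 mod 50915237 = 4318914.

4318914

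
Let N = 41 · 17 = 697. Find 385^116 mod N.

344

Mod 41: 385 ≡ 16; by Fermat, exponent reduces to 116 mod 40 = 36; 16^36 ≡ 16 (mod 41).
Mod 17: 385 ≡ 11; by Fermat, exponent reduces to 116 mod 16 = 4; 11^4 ≡ 4 (mod 17).
Combine by CRT: x ≡ 16 (mod 41), x ≡ 4 (mod 17) ⇒ x ≡ 344 (mod 697).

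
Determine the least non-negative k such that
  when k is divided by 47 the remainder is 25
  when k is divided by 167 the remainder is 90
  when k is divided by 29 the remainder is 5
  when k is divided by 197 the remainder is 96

38149737

The moduli are pairwise coprime; N = 47·167·29·197 = 44841337.
N/47 = 954071; 954071 ≡ 18 (mod 47); 18·34 ≡ 1, so inverse 34.
N/167 = 268511; 268511 ≡ 142 (mod 167); 142·20 ≡ 1, so inverse 20.
N/29 = 1546253; 1546253 ≡ 2 (mod 29); 2·15 ≡ 1, so inverse 15.
N/197 = 227621; 227621 ≡ 86 (mod 197); 86·126 ≡ 1, so inverse 126.
k ≡ 25·954071·34 + 90·268511·20 + 5·1546253·15 + 96·227621·126 = 4163552741.
4163552741 mod 44841337 = 38149737.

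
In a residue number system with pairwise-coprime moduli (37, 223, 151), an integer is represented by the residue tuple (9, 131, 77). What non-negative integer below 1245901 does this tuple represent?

715515

From x ≡ 9 (mod 37) write x = 9 + 37t. Substituting into x ≡ 131 (mod 223) gives 37t ≡ 122 (mod 223), and since 37⁻¹ ≡ 217 (mod 223), t ≡ 160. Hence x ≡ 9 + 37·160 = 5929 (mod 8251).
From x ≡ 5929 (mod 8251) write x = 5929 + 8251t. Substituting into x ≡ 77 (mod 151) gives 8251t ≡ 37 (mod 151), and since 97⁻¹ ≡ 137 (mod 151), t ≡ 86. Hence x ≡ 5929 + 8251·86 = 715515 (mod 1245901).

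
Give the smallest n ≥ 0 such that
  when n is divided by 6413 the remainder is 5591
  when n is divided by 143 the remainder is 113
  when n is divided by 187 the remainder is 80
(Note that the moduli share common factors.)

gcd(6413, 143) = 11 and 11 | (113 − 5591), so the pair is consistent; merging gives n ≡ 18417 (mod 83369), where 83369 = lcm(6413, 143).
gcd(83369, 187) = 11 and 11 | (80 − 18417), so the pair is consistent; merging gives n ≡ 518631 (mod 1417273), where 1417273 = lcm(83369, 187).
The solution is unique modulo lcm(6413, 143, 187) = 1417273.

518631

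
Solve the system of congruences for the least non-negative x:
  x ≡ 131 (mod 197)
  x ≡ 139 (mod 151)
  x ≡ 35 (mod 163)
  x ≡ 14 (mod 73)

The moduli are pairwise coprime; N = 197·151·163·73 = 353959553.
N/197 = 1796749; 1796749 ≡ 109 (mod 197); 109·47 ≡ 1, so inverse 47.
N/151 = 2344103; 2344103 ≡ 130 (mod 151); 130·115 ≡ 1, so inverse 115.
N/163 = 2171531; 2171531 ≡ 45 (mod 163); 45·29 ≡ 1, so inverse 29.
N/73 = 4848761; 4848761 ≡ 28 (mod 73); 28·60 ≡ 1, so inverse 60.
x ≡ 131·1796749·47 + 139·2344103·115 + 35·2171531·29 + 14·4848761·60 = 54810133253.
54810133253 mod 353959553 = 300362091.

300362091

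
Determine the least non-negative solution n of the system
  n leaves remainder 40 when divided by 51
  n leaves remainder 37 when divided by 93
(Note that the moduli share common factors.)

1060

Combine the congruences pairwise.
gcd(51, 93) = 3 and 3 | (37 − 40), so the pair is consistent; merging gives n ≡ 1060 (mod 1581), where 1581 = lcm(51, 93).
The solution is unique modulo lcm(51, 93) = 1581.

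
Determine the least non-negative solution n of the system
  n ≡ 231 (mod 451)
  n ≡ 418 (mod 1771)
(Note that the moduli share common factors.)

Combine the congruences pairwise.
gcd(451, 1771) = 11 and 11 | (418 − 231), so the pair is consistent; merging gives n ≡ 58861 (mod 72611), where 72611 = lcm(451, 1771).
The solution is unique modulo lcm(451, 1771) = 72611.

58861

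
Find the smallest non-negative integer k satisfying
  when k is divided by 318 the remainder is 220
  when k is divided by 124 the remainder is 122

Combine the congruences pairwise.
gcd(318, 124) = 2 and 2 | (122 − 220), so the pair is consistent; merging gives k ≡ 3718 (mod 19716), where 19716 = lcm(318, 124).
The solution is unique modulo lcm(318, 124) = 19716.

3718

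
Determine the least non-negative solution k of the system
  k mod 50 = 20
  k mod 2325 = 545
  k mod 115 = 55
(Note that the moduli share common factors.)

72620

gcd(50, 2325) = 25 and 25 | (545 − 20), so the pair is consistent; merging gives k ≡ 2870 (mod 4650), where 4650 = lcm(50, 2325).
gcd(4650, 115) = 5 and 5 | (55 − 2870), so the pair is consistent; merging gives k ≡ 72620 (mod 106950), where 106950 = lcm(4650, 115).
The solution is unique modulo lcm(50, 2325, 115) = 106950.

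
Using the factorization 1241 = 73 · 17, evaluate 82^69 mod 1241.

437

Mod 73: 82 ≡ 9; 9^69 ≡ 72 (mod 73).
Mod 17: 82 ≡ 14; by Fermat, exponent reduces to 69 mod 16 = 5; 14^5 ≡ 12 (mod 17).
Combine by CRT: x ≡ 72 (mod 73), x ≡ 12 (mod 17) ⇒ x ≡ 437 (mod 1241).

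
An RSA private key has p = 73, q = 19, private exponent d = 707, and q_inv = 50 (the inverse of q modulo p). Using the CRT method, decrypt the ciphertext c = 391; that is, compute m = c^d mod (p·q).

1280

d_p = d mod (p−1) = 707 mod 72 = 59; d_q = d mod (q−1) = 5.
m₁ = c^(d_p) mod p: c ≡ 26 (mod 73), and 26^59 mod 73 = 39.
m₂ = c^(d_q) mod q: c ≡ 11 (mod 19), and 11^5 mod 19 = 7.
h = q_inv·(m₁ − m₂) mod p = 50·(39 − 7) mod 73 = 67.
m = m₂ + h·q = 7 + 67·19 = 1280.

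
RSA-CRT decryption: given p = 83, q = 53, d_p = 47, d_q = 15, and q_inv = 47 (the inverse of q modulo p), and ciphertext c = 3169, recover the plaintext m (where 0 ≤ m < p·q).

2453

m₁ = c^(d_p) mod p: c ≡ 15 (mod 83), and 15^47 mod 83 = 46.
m₂ = c^(d_q) mod q: c ≡ 42 (mod 53), and 42^15 mod 53 = 15.
h = q_inv·(m₁ − m₂) mod p = 47·(46 − 15) mod 83 = 46.
m = m₂ + h·q = 15 + 46·53 = 2453.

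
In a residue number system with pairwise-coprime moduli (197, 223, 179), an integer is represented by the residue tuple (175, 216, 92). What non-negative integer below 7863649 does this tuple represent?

1846656

The moduli are pairwise coprime; N = 197·223·179 = 7863649.
N/197 = 39917; 39917 ≡ 123 (mod 197); 123·189 ≡ 1, so inverse 189.
N/223 = 35263; 35263 ≡ 29 (mod 223); 29·100 ≡ 1, so inverse 100.
N/179 = 43931; 43931 ≡ 76 (mod 179); 76·106 ≡ 1, so inverse 106.
x ≡ 175·39917·189 + 216·35263·100 + 92·43931·106 = 2510350687.
2510350687 mod 7863649 = 1846656.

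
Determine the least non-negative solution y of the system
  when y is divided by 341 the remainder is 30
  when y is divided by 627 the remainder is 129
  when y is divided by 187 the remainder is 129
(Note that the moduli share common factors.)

gcd(341, 627) = 11 and 11 | (129 − 30), so the pair is consistent; merging gives y ≡ 5145 (mod 19437), where 19437 = lcm(341, 627).
gcd(19437, 187) = 11 and 11 | (129 − 5145), so the pair is consistent; merging gives y ≡ 277263 (mod 330429), where 330429 = lcm(19437, 187).
The solution is unique modulo lcm(341, 627, 187) = 330429.

277263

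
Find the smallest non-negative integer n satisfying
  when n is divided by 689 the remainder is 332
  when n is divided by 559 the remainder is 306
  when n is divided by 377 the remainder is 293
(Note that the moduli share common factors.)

Combine the congruences pairwise.
gcd(689, 559) = 13 and 13 | (306 − 332), so the pair is consistent; merging gives n ≡ 12045 (mod 29627), where 29627 = lcm(689, 559).
gcd(29627, 377) = 13 and 13 | (293 − 12045), so the pair is consistent; merging gives n ≡ 811974 (mod 859183), where 859183 = lcm(29627, 377).
The solution is unique modulo lcm(689, 559, 377) = 859183.

811974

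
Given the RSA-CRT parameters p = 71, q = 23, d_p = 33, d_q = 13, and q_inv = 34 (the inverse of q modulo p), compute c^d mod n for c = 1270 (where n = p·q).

274

m₁ = c^(d_p) mod p: c ≡ 63 (mod 71), and 63^33 mod 71 = 61.
m₂ = c^(d_q) mod q: c ≡ 5 (mod 23), and 5^13 mod 23 = 21.
h = q_inv·(m₁ − m₂) mod p = 34·(61 − 21) mod 71 = 11.
m = m₂ + h·q = 21 + 11·23 = 274.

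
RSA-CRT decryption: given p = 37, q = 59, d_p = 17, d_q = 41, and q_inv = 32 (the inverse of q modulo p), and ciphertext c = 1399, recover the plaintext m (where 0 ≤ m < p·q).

m₁ = c^(d_p) mod p: c ≡ 30 (mod 37), and 30^17 mod 37 = 21.
m₂ = c^(d_q) mod q: c ≡ 42 (mod 59), and 42^41 mod 59 = 13.
h = q_inv·(m₁ − m₂) mod p = 32·(21 − 13) mod 37 = 34.
m = m₂ + h·q = 13 + 34·59 = 2019.

2019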